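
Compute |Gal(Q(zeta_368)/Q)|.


|Gal(Q(zeta_368)/Q)| = phi(368)
= 176

176


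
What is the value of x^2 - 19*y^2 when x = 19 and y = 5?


x^2 - d*y^2
= 19^2 - 19*5^2
= 361 - 475
= -114

-114


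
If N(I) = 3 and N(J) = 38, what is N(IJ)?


N(IJ) = N(I) * N(J)
= 3 * 38
= 114

114


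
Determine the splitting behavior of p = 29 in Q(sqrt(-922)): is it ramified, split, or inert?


K = Q(sqrt(-922)). Since d mod 4 = 2, disc(K) = -3688.
Check p | disc: -3688 mod 29 = 24.
p does not divide disc. Compute Legendre symbol (d/p):
6^((29-1)/2) mod 29 = 1
(d/p) = 1, so p splits: (p) = P*P' with e=1, f=1, g=2.
Therefore p is split.

split


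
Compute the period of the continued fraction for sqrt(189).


Run the CF algorithm for sqrt(189).
a_0 = floor(sqrt(189)) = 13; set m_0=0, q_0=1.
Recurrence: m' = q*a - m,  q' = (d - m'^2)/q,  a' = floor((a_0 + m')/q').
  step 1: m=13, q=20, a=1
  step 2: m=7, q=7, a=2
  step 3: m=7, q=20, a=1
  step 4: m=13, q=1, a=26
a_4 = 2*a_0 = 26, so the period closes here.
sqrt(189) = [13; 1, 2, 1, 26]
Period length = 4

4


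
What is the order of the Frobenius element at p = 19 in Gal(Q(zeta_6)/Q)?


The Frobenius at p in Gal(Q(zeta_n)/Q) = (Z/nZ)* is the class of p, so its order is ord_6(19), the smallest k >= 1 with 19^k = 1 mod 6.
n = 6 = 2 * 3, phi(6) = 2; the order divides phi(n).
Divisors of 2: 1, 2
Repeated squaring mod 6: 19^1 = 1, 19^2 = 1
Test divisors in increasing order:
  k=1: 19^1 = 1 mod 6  <- first divisor giving 1
Order = 1

1


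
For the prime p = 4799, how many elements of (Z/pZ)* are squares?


For prime p, the number of non-zero quadratic residues is (p-1)/2.
= (4799-1)/2
= 2399

2399


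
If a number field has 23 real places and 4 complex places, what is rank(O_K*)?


By Dirichlet's unit theorem:
rank = r1 + r2 - 1
= 23 + 4 - 1
= 26

26


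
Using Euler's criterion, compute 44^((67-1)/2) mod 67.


p = 67 is prime and the exponent is (p-1)/2 = 33, so by Euler's criterion 44^33 = (44/67) = +1 or -1 mod 67.
Compute by square-and-multiply:
  33 = 32 + 1 (binary 100001)
  Repeated squaring mod 67: 44^1 = 44, 44^2 = 60, 44^4 = 49, 44^8 = 56, 44^16 = 54, 44^32 = 35
  44^33 = 44^32 * 44^1 = 35 * 44 mod 67
    35 * 44 = 1540 = 66 mod 67
  44^33 = 66 mod 67
Result 66 = p - 1 = -1 mod 67: 44 is a quadratic non-residue mod 67. As a residue in [0, p-1] the value is 66.
44^33 mod 67 = 66

66


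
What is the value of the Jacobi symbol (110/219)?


Compute (110/219) via quadratic reciprocity:
  pull out 2: (2/219) = -1  (since 219 mod 8 = 3)
  reciprocity: (55/219) -> -(219/55)
  reduce: (54/55)
  pull out 2: (2/55) = +1  (since 55 mod 8 = 7)
  reciprocity: (27/55) -> -(55/27)
  reduce: (1/27)
  (1/27) = 1
Product of signs = -1

-1


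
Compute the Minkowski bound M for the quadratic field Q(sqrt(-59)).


d = -59, d mod 4 = 1, so disc(K) = d = -59; |disc(K)| = 59
Imaginary quadratic field, so n = 2, s = r2 = 1, r1 = 0
M = (n!/n^n) * (4/pi)^s * sqrt(|disc(K)|) = (2!/2^2) * (4/pi)^1 * sqrt(59)
= 0.5 * 1.273240 * 7.681146
= 4.8900

4.8900


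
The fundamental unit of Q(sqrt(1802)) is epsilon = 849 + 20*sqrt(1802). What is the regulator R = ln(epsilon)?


epsilon = 849 + 20*sqrt(1802)
= 1697.9994
R = ln(1697.9994)
= 7.4372

7.4372


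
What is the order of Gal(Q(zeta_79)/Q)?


|Gal(Q(zeta_79)/Q)| = phi(79)
= 78

78


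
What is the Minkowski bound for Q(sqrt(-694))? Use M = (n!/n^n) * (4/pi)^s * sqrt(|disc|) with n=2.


d = -694, d mod 4 = 2, so disc(K) = 4d = -2776; |disc(K)| = 2776
Imaginary quadratic field, so n = 2, s = r2 = 1, r1 = 0
M = (n!/n^n) * (4/pi)^s * sqrt(|disc(K)|) = (2!/2^2) * (4/pi)^1 * sqrt(2776)
= 0.5 * 1.273240 * 52.687759
= 33.5421

33.5421


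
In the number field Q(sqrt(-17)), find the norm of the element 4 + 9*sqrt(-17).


N(a + b*sqrt(d)) = a^2 - d*b^2
= (4)^2 - (-17)*(9)^2
= 16 + 1377
= 1393

1393


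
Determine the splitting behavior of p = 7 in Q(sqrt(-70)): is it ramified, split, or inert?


K = Q(sqrt(-70)). Since d mod 4 = 2, disc(K) = -280.
Check p | disc: -280 mod 7 = 0.
p divides disc, so p ramifies: (p) = P^2 with e=2, f=1, g=1.
Therefore p is ramified.

ramified


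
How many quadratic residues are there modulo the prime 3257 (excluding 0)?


For prime p, the number of non-zero quadratic residues is (p-1)/2.
= (3257-1)/2
= 1628

1628


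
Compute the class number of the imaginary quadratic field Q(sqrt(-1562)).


K = Q(sqrt(-1562)). d mod 4 = 2, so D = disc(K) = 4d = -6248
h(K) equals the number of primitive reduced positive-definite forms (a, b, c) = a*x^2 + b*x*y + c*y^2 with b^2 - 4ac = D,
where reduced means |b| <= a <= c, with b >= 0 whenever |b| = a or a = c, and primitive means gcd(a, b, c) = 1.
Reduced forces 3a^2 <= |D| = 6248, so 1 <= a <= 45; b must have the parity of D, and c = (b^2 - D)/(4a) must be an integer >= a.
Enumerate a = 1..45, b in [-a, a]:
  a=1: (1, 0, 1562)  [1]
  a=2: (2, 0, 781)  [1]
  a=3: (3, -2, 521), (3, 2, 521)  [2]
  a=4..5: none
  a=6: (6, -4, 261), (6, 4, 261)  [2]
  a=7..8: none
  a=9: (9, -4, 174), (9, 4, 174)  [2]
  a=10: none
  a=11: (11, 0, 142)  [1]
  a=12..16: none
  a=17: (17, -12, 94), (17, 12, 94)  [2]
  a=18: (18, -4, 87), (18, 4, 87)  [2]
  a=19..21: none
  a=22: (22, 0, 71)  [1]
  a=23: (23, -10, 69), (23, 10, 69)  [2]
  a=24..26: none
  a=27: (27, -4, 58), (27, 4, 58)  [2]
  a=28: none
  a=29: (29, -4, 54), (29, 4, 54)  [2]
  a=30: none
  a=31: (31, -18, 53), (31, 18, 53)  [2]
  a=32: none
  a=33: (33, -22, 51), (33, 22, 51)  [2]
  a=34: (34, -12, 47), (34, 12, 47)  [2]
  a=35..40: none
  a=41: (41, -36, 46), (41, 36, 46)  [2]
  a=42..45: none
Total reduced forms: 1 + 1 + 2 + 2 + 2 + 1 + 2 + 2 + 1 + 2 + 2 + 2 + 2 + 2 + 2 + 2 = 28
h = 28

28


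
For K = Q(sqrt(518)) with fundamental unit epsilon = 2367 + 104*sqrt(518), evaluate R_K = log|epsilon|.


epsilon = 2367 + 104*sqrt(518)
= 4733.9998
R = ln(4733.9998)
= 8.4625

8.4625


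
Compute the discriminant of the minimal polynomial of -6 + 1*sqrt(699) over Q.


The element -6 + 1*sqrt(699) has minimal polynomial:
x^2 + 12*x - 663
Discriminant = (12)^2 - 4*(-663)
= 144 + 2652
= 2796

2796


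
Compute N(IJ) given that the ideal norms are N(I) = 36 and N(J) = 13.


N(IJ) = N(I) * N(J)
= 36 * 13
= 468

468


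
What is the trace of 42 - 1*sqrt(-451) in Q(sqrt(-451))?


Tr(a + b*sqrt(d)) = (a + b*sqrt(d)) + (a - b*sqrt(d)) = 2a
= 2 * (42)
= 84

84


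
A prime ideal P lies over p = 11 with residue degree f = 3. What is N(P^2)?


N(P^a) = p^(a*f)
= 11^(2*3)
= 11^6
= 1771561

1771561


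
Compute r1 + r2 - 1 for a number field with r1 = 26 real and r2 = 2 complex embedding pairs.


By Dirichlet's unit theorem:
rank = r1 + r2 - 1
= 26 + 2 - 1
= 27

27


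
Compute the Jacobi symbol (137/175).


Compute (137/175) via quadratic reciprocity:
  reciprocity: (137/175) -> +(175/137)
  reduce: (38/137)
  pull out 2: (2/137) = +1  (since 137 mod 8 = 1)
  reciprocity: (19/137) -> +(137/19)
  reduce: (4/19)
  pull out 2: (2/19) = -1  (since 19 mod 8 = 3)
  pull out 2: (2/19) = -1  (since 19 mod 8 = 3)
  (1/19) = 1
Product of signs = 1

1


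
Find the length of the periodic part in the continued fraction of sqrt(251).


Run the CF algorithm for sqrt(251).
a_0 = floor(sqrt(251)) = 15; set m_0=0, q_0=1.
Recurrence: m' = q*a - m,  q' = (d - m'^2)/q,  a' = floor((a_0 + m')/q').
  step 1: m=15, q=26, a=1
  step 2: m=11, q=5, a=5
  step 3: m=14, q=11, a=2
  step 4: m=8, q=17, a=1
  step 5: m=9, q=10, a=2
  step 6: m=11, q=13, a=2
  step 7: m=15, q=2, a=15
  step 8: m=15, q=13, a=2
  step 9: m=11, q=10, a=2
  step 10: m=9, q=17, a=1
  step 11: m=8, q=11, a=2
  step 12: m=14, q=5, a=5
  step 13: m=11, q=26, a=1
  step 14: m=15, q=1, a=30
a_14 = 2*a_0 = 30, so the period closes here.
sqrt(251) = [15; 1, 5, 2, 1, 2, 2, 15, 2, 2, 1, 2, 5, 1, 30]
Period length = 14

14


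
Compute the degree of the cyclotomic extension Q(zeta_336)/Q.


The degree equals Euler's totient phi(336).
336 = 2^4 * 3 * 7
phi(336) = 96

96


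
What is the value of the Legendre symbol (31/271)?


p = 271 is prime, so compute (31/271) with the reciprocity algorithm (Jacobi-symbol steps: pull out 2s via (2/n), flip via reciprocity, reduce):
  reciprocity: (31/271) -> -(271/31)
  reduce: (23/31)
  reciprocity: (23/31) -> -(31/23)
  reduce: (8/23)
  pull out 2: (2/23) = +1  (since 23 mod 8 = 7)
  pull out 2: (2/23) = +1  (since 23 mod 8 = 7)
  pull out 2: (2/23) = +1  (since 23 mod 8 = 7)
  (1/23) = 1
Product of signs = 1
(31/271) = 1

1


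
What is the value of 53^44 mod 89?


p = 89 is prime and the exponent is (p-1)/2 = 44, so by Euler's criterion 53^44 = (53/89) = +1 or -1 mod 89.
Compute by square-and-multiply:
  44 = 32 + 8 + 4 (binary 101100)
  Repeated squaring mod 89: 53^1 = 53, 53^2 = 50, 53^4 = 8, 53^8 = 64, 53^16 = 2, 53^32 = 4
  53^44 = 53^32 * 53^8 * 53^4 = 4 * 64 * 8 mod 89
    4 * 64 = 256 = 78 mod 89
    78 * 8 = 624 = 1 mod 89
  53^44 = 1 mod 89
Result 1: 53 is a quadratic residue mod 89.
53^44 mod 89 = 1

1


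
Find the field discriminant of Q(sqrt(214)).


For K = Q(sqrt(d)) with d squarefree: disc(K) = d if d = 1 mod 4, and disc(K) = 4d if d = 2 or 3 mod 4.
Here d = 214, and d mod 4 = 2.
d = 2 mod 4, not 1 (O_K = Z[sqrt(d)]), so disc(K) = 4d = 4 * (214) = 856

856


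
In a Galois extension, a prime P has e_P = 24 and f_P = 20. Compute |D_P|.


|D_P| = e * f
= 24 * 20
= 480

480


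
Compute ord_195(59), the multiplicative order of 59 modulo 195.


We want ord_195(59), the smallest k >= 1 with 59^k = 1 mod 195.
n = 195 = 3 * 5 * 13, phi(195) = 96; the order divides phi(n).
Divisors of 96: 1, 2, 3, 4, 6, 8, 12, 16, 24, 32, 48, 96
Repeated squaring mod 195: 59^1 = 59, 59^2 = 166, 59^4 = 61, 59^8 = 16, 59^16 = 61, 59^32 = 16, 59^64 = 61
Test divisors in increasing order:
  k=1: 59^1 = 59 mod 195
  k=2: 59^2 = 166 mod 195
  k=3: 59^3 = 166 * 59 = 44 mod 195
  k=4: 59^4 = 61 mod 195
  k=6: 59^6 = 61 * 166 = 181 mod 195
  k=8: 59^8 = 16 mod 195
  k=12: 59^12 = 16 * 61 = 1 mod 195  <- first divisor giving 1
Order = 12

12


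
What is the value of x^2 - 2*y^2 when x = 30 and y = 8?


x^2 - d*y^2
= 30^2 - 2*8^2
= 900 - 128
= 772

772


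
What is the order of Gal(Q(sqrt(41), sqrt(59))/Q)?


The 2 square roots of distinct primes are multiplicatively independent over Q,
so [K:Q] = 2^2 and Gal(K/Q) is isomorphic to (Z/2Z)^2.
|Gal| = 2^2 = 4

4


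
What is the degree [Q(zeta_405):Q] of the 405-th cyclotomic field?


The degree equals Euler's totient phi(405).
405 = 3^4 * 5
phi(405) = 216

216


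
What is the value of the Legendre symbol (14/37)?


p = 37 is prime, so compute (14/37) with the reciprocity algorithm (Jacobi-symbol steps: pull out 2s via (2/n), flip via reciprocity, reduce):
  pull out 2: (2/37) = -1  (since 37 mod 8 = 5)
  reciprocity: (7/37) -> +(37/7)
  reduce: (2/7)
  pull out 2: (2/7) = +1  (since 7 mod 8 = 7)
  (1/7) = 1
Product of signs = -1
(14/37) = -1

-1


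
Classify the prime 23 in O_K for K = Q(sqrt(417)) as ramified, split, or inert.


K = Q(sqrt(417)). Since d mod 4 = 1, disc(K) = 417.
Check p | disc: 417 mod 23 = 3.
p does not divide disc. Compute Legendre symbol (d/p):
3^((23-1)/2) mod 23 = 1
(d/p) = 1, so p splits: (p) = P*P' with e=1, f=1, g=2.
Therefore p is split.

split


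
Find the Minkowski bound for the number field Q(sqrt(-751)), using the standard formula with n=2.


d = -751, d mod 4 = 1, so disc(K) = d = -751; |disc(K)| = 751
Imaginary quadratic field, so n = 2, s = r2 = 1, r1 = 0
M = (n!/n^n) * (4/pi)^s * sqrt(|disc(K)|) = (2!/2^2) * (4/pi)^1 * sqrt(751)
= 0.5 * 1.273240 * 27.404379
= 17.4462

17.4462


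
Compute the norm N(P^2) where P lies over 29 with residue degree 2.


N(P^a) = p^(a*f)
= 29^(2*2)
= 29^4
= 707281

707281


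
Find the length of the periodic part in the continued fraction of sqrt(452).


Run the CF algorithm for sqrt(452).
a_0 = floor(sqrt(452)) = 21; set m_0=0, q_0=1.
Recurrence: m' = q*a - m,  q' = (d - m'^2)/q,  a' = floor((a_0 + m')/q').
  step 1: m=21, q=11, a=3
  step 2: m=12, q=28, a=1
  step 3: m=16, q=7, a=5
  step 4: m=19, q=13, a=3
  step 5: m=20, q=4, a=10
  step 6: m=20, q=13, a=3
  step 7: m=19, q=7, a=5
  step 8: m=16, q=28, a=1
  step 9: m=12, q=11, a=3
  step 10: m=21, q=1, a=42
a_10 = 2*a_0 = 42, so the period closes here.
sqrt(452) = [21; 3, 1, 5, 3, 10, 3, 5, 1, 3, 42]
Period length = 10

10


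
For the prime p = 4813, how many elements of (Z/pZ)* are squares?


For prime p, the number of non-zero quadratic residues is (p-1)/2.
= (4813-1)/2
= 2406

2406


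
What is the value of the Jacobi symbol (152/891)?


Compute (152/891) via quadratic reciprocity:
  pull out 2: (2/891) = -1  (since 891 mod 8 = 3)
  pull out 2: (2/891) = -1  (since 891 mod 8 = 3)
  pull out 2: (2/891) = -1  (since 891 mod 8 = 3)
  reciprocity: (19/891) -> -(891/19)
  reduce: (17/19)
  reciprocity: (17/19) -> +(19/17)
  reduce: (2/17)
  pull out 2: (2/17) = +1  (since 17 mod 8 = 1)
  (1/17) = 1
Product of signs = 1

1


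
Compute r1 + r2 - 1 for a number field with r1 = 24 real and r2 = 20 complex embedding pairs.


By Dirichlet's unit theorem:
rank = r1 + r2 - 1
= 24 + 20 - 1
= 43

43


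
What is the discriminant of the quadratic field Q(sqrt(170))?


For K = Q(sqrt(d)) with d squarefree: disc(K) = d if d = 1 mod 4, and disc(K) = 4d if d = 2 or 3 mod 4.
Here d = 170, and d mod 4 = 2.
d = 2 mod 4, not 1 (O_K = Z[sqrt(d)]), so disc(K) = 4d = 4 * (170) = 680

680


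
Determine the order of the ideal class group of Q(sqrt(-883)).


K = Q(sqrt(-883)). d mod 4 = 1, so D = disc(K) = d = -883
h(K) equals the number of primitive reduced positive-definite forms (a, b, c) = a*x^2 + b*x*y + c*y^2 with b^2 - 4ac = D,
where reduced means |b| <= a <= c, with b >= 0 whenever |b| = a or a = c, and primitive means gcd(a, b, c) = 1.
Reduced forces 3a^2 <= |D| = 883, so 1 <= a <= 17; b must have the parity of D, and c = (b^2 - D)/(4a) must be an integer >= a.
Enumerate a = 1..17, b in [-a, a]:
  a=1: (1, 1, 221)  [1]
  a=2..12: none
  a=13: (13, -1, 17), (13, 1, 17)  [2]
  a=14..17: none
Total reduced forms: 1 + 2 = 3
h = 3

3


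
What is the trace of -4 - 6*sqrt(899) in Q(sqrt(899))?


Tr(a + b*sqrt(d)) = (a + b*sqrt(d)) + (a - b*sqrt(d)) = 2a
= 2 * (-4)
= -8

-8


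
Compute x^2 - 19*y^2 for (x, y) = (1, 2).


x^2 - d*y^2
= 1^2 - 19*2^2
= 1 - 76
= -75

-75


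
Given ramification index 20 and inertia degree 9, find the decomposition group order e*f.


|D_P| = e * f
= 20 * 9
= 180

180


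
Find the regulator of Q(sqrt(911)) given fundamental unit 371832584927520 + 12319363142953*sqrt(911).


epsilon = 371832584927520 + 12319363142953*sqrt(911)
= 7.4367e+14
R = ln(7.4367e+14)
= 34.2426

34.2426


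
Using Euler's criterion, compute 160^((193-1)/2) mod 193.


p = 193 is prime and the exponent is (p-1)/2 = 96, so by Euler's criterion 160^96 = (160/193) = +1 or -1 mod 193.
Compute by square-and-multiply:
  96 = 64 + 32 (binary 1100000)
  Repeated squaring mod 193: 160^1 = 160, 160^2 = 124, 160^4 = 129, 160^8 = 43, 160^16 = 112, 160^32 = 192, 160^64 = 1
  160^96 = 160^64 * 160^32 = 1 * 192 mod 193
    1 * 192 = 192 = 192 mod 193
  160^96 = 192 mod 193
Result 192 = p - 1 = -1 mod 193: 160 is a quadratic non-residue mod 193. As a residue in [0, p-1] the value is 192.
160^96 mod 193 = 192

192


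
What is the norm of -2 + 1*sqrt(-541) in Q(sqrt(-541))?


N(a + b*sqrt(d)) = a^2 - d*b^2
= (-2)^2 - (-541)*(1)^2
= 4 + 541
= 545

545


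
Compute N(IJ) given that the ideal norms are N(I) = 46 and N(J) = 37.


N(IJ) = N(I) * N(J)
= 46 * 37
= 1702

1702


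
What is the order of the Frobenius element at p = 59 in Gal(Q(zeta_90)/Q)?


The Frobenius at p in Gal(Q(zeta_n)/Q) = (Z/nZ)* is the class of p, so its order is ord_90(59), the smallest k >= 1 with 59^k = 1 mod 90.
n = 90 = 2 * 3^2 * 5, phi(90) = 24; the order divides phi(n).
Divisors of 24: 1, 2, 3, 4, 6, 8, 12, 24
Repeated squaring mod 90: 59^1 = 59, 59^2 = 61, 59^4 = 31, 59^8 = 61, 59^16 = 31
Test divisors in increasing order:
  k=1: 59^1 = 59 mod 90
  k=2: 59^2 = 61 mod 90
  k=3: 59^3 = 61 * 59 = 89 mod 90
  k=4: 59^4 = 31 mod 90
  k=6: 59^6 = 31 * 61 = 1 mod 90  <- first divisor giving 1
Order = 6

6


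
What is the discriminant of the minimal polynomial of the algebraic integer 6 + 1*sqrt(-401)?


The element 6 + 1*sqrt(-401) has minimal polynomial:
x^2 - 12*x + 437
Discriminant = (-12)^2 - 4*(437)
= 144 - 1748
= -1604

-1604


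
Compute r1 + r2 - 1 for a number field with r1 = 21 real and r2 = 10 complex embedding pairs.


By Dirichlet's unit theorem:
rank = r1 + r2 - 1
= 21 + 10 - 1
= 30

30


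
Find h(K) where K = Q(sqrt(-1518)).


K = Q(sqrt(-1518)). d mod 4 = 2, so D = disc(K) = 4d = -6072
h(K) equals the number of primitive reduced positive-definite forms (a, b, c) = a*x^2 + b*x*y + c*y^2 with b^2 - 4ac = D,
where reduced means |b| <= a <= c, with b >= 0 whenever |b| = a or a = c, and primitive means gcd(a, b, c) = 1.
Reduced forces 3a^2 <= |D| = 6072, so 1 <= a <= 44; b must have the parity of D, and c = (b^2 - D)/(4a) must be an integer >= a.
Enumerate a = 1..44, b in [-a, a]:
  a=1: (1, 0, 1518)  [1]
  a=2: (2, 0, 759)  [1]
  a=3: (3, 0, 506)  [1]
  a=4..5: none
  a=6: (6, 0, 253)  [1]
  a=7: (7, -2, 217), (7, 2, 217)  [2]
  a=8..10: none
  a=11: (11, 0, 138)  [1]
  a=12: none
  a=13: (13, -8, 118), (13, 8, 118)  [2]
  a=14: (14, -12, 111), (14, 12, 111)  [2]
  a=15..20: none
  a=21: (21, -12, 74), (21, 12, 74)  [2]
  a=22: (22, 0, 69)  [1]
  a=23: (23, 0, 66)  [1]
  a=24..25: none
  a=26: (26, -8, 59), (26, 8, 59)  [2]
  a=27..30: none
  a=31: (31, -2, 49), (31, 2, 49)  [2]
  a=32: none
  a=33: (33, 0, 46)  [1]
  a=34..36: none
  a=37: (37, -12, 42), (37, 12, 42)  [2]
  a=38: none
  a=39: (39, -18, 41), (39, 18, 41)  [2]
  a=40..44: none
Total reduced forms: 1 + 1 + 1 + 1 + 2 + 1 + 2 + 2 + 2 + 1 + 1 + 2 + 2 + 1 + 2 + 2 = 24
h = 24

24


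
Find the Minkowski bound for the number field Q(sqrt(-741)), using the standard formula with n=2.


d = -741, d mod 4 = 3, so disc(K) = 4d = -2964; |disc(K)| = 2964
Imaginary quadratic field, so n = 2, s = r2 = 1, r1 = 0
M = (n!/n^n) * (4/pi)^s * sqrt(|disc(K)|) = (2!/2^2) * (4/pi)^1 * sqrt(2964)
= 0.5 * 1.273240 * 54.442630
= 34.6593

34.6593


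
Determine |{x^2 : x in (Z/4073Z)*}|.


For prime p, the number of non-zero quadratic residues is (p-1)/2.
= (4073-1)/2
= 2036

2036


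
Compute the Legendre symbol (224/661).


p = 661 is prime, so compute (224/661) with the reciprocity algorithm (Jacobi-symbol steps: pull out 2s via (2/n), flip via reciprocity, reduce):
  pull out 2: (2/661) = -1  (since 661 mod 8 = 5)
  pull out 2: (2/661) = -1  (since 661 mod 8 = 5)
  pull out 2: (2/661) = -1  (since 661 mod 8 = 5)
  pull out 2: (2/661) = -1  (since 661 mod 8 = 5)
  pull out 2: (2/661) = -1  (since 661 mod 8 = 5)
  reciprocity: (7/661) -> +(661/7)
  reduce: (3/7)
  reciprocity: (3/7) -> -(7/3)
  reduce: (1/3)
  (1/3) = 1
Product of signs = 1
(224/661) = 1

1


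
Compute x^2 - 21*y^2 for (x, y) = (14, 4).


x^2 - d*y^2
= 14^2 - 21*4^2
= 196 - 336
= -140

-140


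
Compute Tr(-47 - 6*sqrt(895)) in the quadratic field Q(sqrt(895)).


Tr(a + b*sqrt(d)) = (a + b*sqrt(d)) + (a - b*sqrt(d)) = 2a
= 2 * (-47)
= -94

-94


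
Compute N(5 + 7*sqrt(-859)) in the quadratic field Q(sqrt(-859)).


N(a + b*sqrt(d)) = a^2 - d*b^2
= (5)^2 - (-859)*(7)^2
= 25 + 42091
= 42116

42116


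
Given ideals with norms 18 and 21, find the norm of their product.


N(IJ) = N(I) * N(J)
= 18 * 21
= 378

378


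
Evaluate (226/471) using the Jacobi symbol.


Compute (226/471) via quadratic reciprocity:
  pull out 2: (2/471) = +1  (since 471 mod 8 = 7)
  reciprocity: (113/471) -> +(471/113)
  reduce: (19/113)
  reciprocity: (19/113) -> +(113/19)
  reduce: (18/19)
  pull out 2: (2/19) = -1  (since 19 mod 8 = 3)
  reciprocity: (9/19) -> +(19/9)
  reduce: (1/9)
  (1/9) = 1
Product of signs = -1

-1


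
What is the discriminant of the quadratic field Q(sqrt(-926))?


For K = Q(sqrt(d)) with d squarefree: disc(K) = d if d = 1 mod 4, and disc(K) = 4d if d = 2 or 3 mod 4.
Here d = -926, and d mod 4 = 2.
d = 2 mod 4, not 1 (O_K = Z[sqrt(d)]), so disc(K) = 4d = 4 * (-926) = -3704

-3704


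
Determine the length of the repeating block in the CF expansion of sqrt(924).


Run the CF algorithm for sqrt(924).
a_0 = floor(sqrt(924)) = 30; set m_0=0, q_0=1.
Recurrence: m' = q*a - m,  q' = (d - m'^2)/q,  a' = floor((a_0 + m')/q').
  step 1: m=30, q=24, a=2
  step 2: m=18, q=25, a=1
  step 3: m=7, q=35, a=1
  step 4: m=28, q=4, a=14
  step 5: m=28, q=35, a=1
  step 6: m=7, q=25, a=1
  step 7: m=18, q=24, a=2
  step 8: m=30, q=1, a=60
a_8 = 2*a_0 = 60, so the period closes here.
sqrt(924) = [30; 2, 1, 1, 14, 1, 1, 2, 60]
Period length = 8

8


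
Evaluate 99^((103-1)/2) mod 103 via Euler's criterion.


p = 103 is prime and the exponent is (p-1)/2 = 51, so by Euler's criterion 99^51 = (99/103) = +1 or -1 mod 103.
Compute by square-and-multiply:
  51 = 32 + 16 + 2 + 1 (binary 110011)
  Repeated squaring mod 103: 99^1 = 99, 99^2 = 16, 99^4 = 50, 99^8 = 28, 99^16 = 63, 99^32 = 55
  99^51 = 99^32 * 99^16 * 99^2 * 99^1 = 55 * 63 * 16 * 99 mod 103
    55 * 63 = 3465 = 66 mod 103
    66 * 16 = 1056 = 26 mod 103
    26 * 99 = 2574 = 102 mod 103
  99^51 = 102 mod 103
Result 102 = p - 1 = -1 mod 103: 99 is a quadratic non-residue mod 103. As a residue in [0, p-1] the value is 102.
99^51 mod 103 = 102

102


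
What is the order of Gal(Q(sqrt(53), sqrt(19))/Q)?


The 2 square roots of distinct primes are multiplicatively independent over Q,
so [K:Q] = 2^2 and Gal(K/Q) is isomorphic to (Z/2Z)^2.
|Gal| = 2^2 = 4

4


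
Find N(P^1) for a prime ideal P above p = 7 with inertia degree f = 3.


N(P^a) = p^(a*f)
= 7^(1*3)
= 7^3
= 343

343


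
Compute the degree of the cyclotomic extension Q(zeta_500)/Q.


The degree equals Euler's totient phi(500).
500 = 2^2 * 5^3
phi(500) = 200

200


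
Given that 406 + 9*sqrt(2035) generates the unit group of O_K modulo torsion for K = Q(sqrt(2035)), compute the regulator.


epsilon = 406 + 9*sqrt(2035)
= 811.9988
R = ln(811.9988)
= 6.6995

6.6995


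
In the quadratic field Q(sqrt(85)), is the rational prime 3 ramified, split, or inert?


K = Q(sqrt(85)). Since d mod 4 = 1, disc(K) = 85.
Check p | disc: 85 mod 3 = 1.
p does not divide disc. Compute Legendre symbol (d/p):
1^((3-1)/2) mod 3 = 1
(d/p) = 1, so p splits: (p) = P*P' with e=1, f=1, g=2.
Therefore p is split.

split


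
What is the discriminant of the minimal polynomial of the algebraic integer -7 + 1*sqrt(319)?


The element -7 + 1*sqrt(319) has minimal polynomial:
x^2 + 14*x - 270
Discriminant = (14)^2 - 4*(-270)
= 196 + 1080
= 1276

1276


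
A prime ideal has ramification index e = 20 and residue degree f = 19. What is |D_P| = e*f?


|D_P| = e * f
= 20 * 19
= 380

380


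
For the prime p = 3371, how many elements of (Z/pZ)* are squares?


For prime p, the number of non-zero quadratic residues is (p-1)/2.
= (3371-1)/2
= 1685

1685


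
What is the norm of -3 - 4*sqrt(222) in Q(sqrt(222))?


N(a + b*sqrt(d)) = a^2 - d*b^2
= (-3)^2 - (222)*(-4)^2
= 9 - 3552
= -3543

-3543


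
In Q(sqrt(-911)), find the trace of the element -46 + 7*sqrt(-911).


Tr(a + b*sqrt(d)) = (a + b*sqrt(d)) + (a - b*sqrt(d)) = 2a
= 2 * (-46)
= -92

-92


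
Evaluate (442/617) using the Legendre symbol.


p = 617 is prime, so compute (442/617) with the reciprocity algorithm (Jacobi-symbol steps: pull out 2s via (2/n), flip via reciprocity, reduce):
  pull out 2: (2/617) = +1  (since 617 mod 8 = 1)
  reciprocity: (221/617) -> +(617/221)
  reduce: (175/221)
  reciprocity: (175/221) -> +(221/175)
  reduce: (46/175)
  pull out 2: (2/175) = +1  (since 175 mod 8 = 7)
  reciprocity: (23/175) -> -(175/23)
  reduce: (14/23)
  pull out 2: (2/23) = +1  (since 23 mod 8 = 7)
  reciprocity: (7/23) -> -(23/7)
  reduce: (2/7)
  pull out 2: (2/7) = +1  (since 7 mod 8 = 7)
  (1/7) = 1
Product of signs = 1
(442/617) = 1

1


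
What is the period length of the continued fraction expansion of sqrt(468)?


Run the CF algorithm for sqrt(468).
a_0 = floor(sqrt(468)) = 21; set m_0=0, q_0=1.
Recurrence: m' = q*a - m,  q' = (d - m'^2)/q,  a' = floor((a_0 + m')/q').
  step 1: m=21, q=27, a=1
  step 2: m=6, q=16, a=1
  step 3: m=10, q=23, a=1
  step 4: m=13, q=13, a=2
  step 5: m=13, q=23, a=1
  step 6: m=10, q=16, a=1
  step 7: m=6, q=27, a=1
  step 8: m=21, q=1, a=42
a_8 = 2*a_0 = 42, so the period closes here.
sqrt(468) = [21; 1, 1, 1, 2, 1, 1, 1, 42]
Period length = 8

8


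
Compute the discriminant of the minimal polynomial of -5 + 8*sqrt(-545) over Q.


The element -5 + 8*sqrt(-545) has minimal polynomial:
x^2 + 10*x + 34905
Discriminant = (10)^2 - 4*(34905)
= 100 - 139620
= -139520

-139520


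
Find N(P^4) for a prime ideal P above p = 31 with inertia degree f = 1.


N(P^a) = p^(a*f)
= 31^(4*1)
= 31^4
= 923521

923521


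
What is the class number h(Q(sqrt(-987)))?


K = Q(sqrt(-987)). d mod 4 = 1, so D = disc(K) = d = -987
h(K) equals the number of primitive reduced positive-definite forms (a, b, c) = a*x^2 + b*x*y + c*y^2 with b^2 - 4ac = D,
where reduced means |b| <= a <= c, with b >= 0 whenever |b| = a or a = c, and primitive means gcd(a, b, c) = 1.
Reduced forces 3a^2 <= |D| = 987, so 1 <= a <= 18; b must have the parity of D, and c = (b^2 - D)/(4a) must be an integer >= a.
Enumerate a = 1..18, b in [-a, a]:
  a=1: (1, 1, 247)  [1]
  a=2: none
  a=3: (3, 3, 83)  [1]
  a=4..6: none
  a=7: (7, 7, 37)  [1]
  a=8..10: none
  a=11: (11, -5, 23), (11, 5, 23)  [2]
  a=12: none
  a=13: (13, -1, 19), (13, 1, 19)  [2]
  a=14..16: none
  a=17: (17, 13, 17)  [1]
  a=18: none
Total reduced forms: 1 + 1 + 1 + 2 + 2 + 1 = 8
h = 8

8


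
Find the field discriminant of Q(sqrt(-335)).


For K = Q(sqrt(d)) with d squarefree: disc(K) = d if d = 1 mod 4, and disc(K) = 4d if d = 2 or 3 mod 4.
Here d = -335, and d mod 4 = 1.
d = 1 mod 4 (O_K = Z[(1+sqrt(d))/2]), so disc(K) = d = -335

-335


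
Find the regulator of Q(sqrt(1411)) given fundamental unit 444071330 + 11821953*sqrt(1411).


epsilon = 444071330 + 11821953*sqrt(1411)
= 8.8814e+08
R = ln(8.8814e+08)
= 20.6046

20.6046


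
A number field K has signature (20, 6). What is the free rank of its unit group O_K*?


By Dirichlet's unit theorem:
rank = r1 + r2 - 1
= 20 + 6 - 1
= 25

25


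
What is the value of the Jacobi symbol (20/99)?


Compute (20/99) via quadratic reciprocity:
  pull out 2: (2/99) = -1  (since 99 mod 8 = 3)
  pull out 2: (2/99) = -1  (since 99 mod 8 = 3)
  reciprocity: (5/99) -> +(99/5)
  reduce: (4/5)
  pull out 2: (2/5) = -1  (since 5 mod 8 = 5)
  pull out 2: (2/5) = -1  (since 5 mod 8 = 5)
  (1/5) = 1
Product of signs = 1

1


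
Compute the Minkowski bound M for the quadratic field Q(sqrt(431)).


d = 431, d mod 4 = 3, so disc(K) = 4d = 1724; |disc(K)| = 1724
Real quadratic field, so n = 2, s = r2 = 0, r1 = 2
M = (n!/n^n) * (4/pi)^s * sqrt(|disc(K)|) = (2!/2^2) * (4/pi)^0 * sqrt(1724)
= 0.5 * 1.000000 * 41.521079
= 20.7605

20.7605


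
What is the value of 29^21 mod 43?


p = 43 is prime and the exponent is (p-1)/2 = 21, so by Euler's criterion 29^21 = (29/43) = +1 or -1 mod 43.
Compute by square-and-multiply:
  21 = 16 + 4 + 1 (binary 10101)
  Repeated squaring mod 43: 29^1 = 29, 29^2 = 24, 29^4 = 17, 29^8 = 31, 29^16 = 15
  29^21 = 29^16 * 29^4 * 29^1 = 15 * 17 * 29 mod 43
    15 * 17 = 255 = 40 mod 43
    40 * 29 = 1160 = 42 mod 43
  29^21 = 42 mod 43
Result 42 = p - 1 = -1 mod 43: 29 is a quadratic non-residue mod 43. As a residue in [0, p-1] the value is 42.
29^21 mod 43 = 42

42


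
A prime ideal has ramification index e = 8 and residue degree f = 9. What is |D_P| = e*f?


|D_P| = e * f
= 8 * 9
= 72

72


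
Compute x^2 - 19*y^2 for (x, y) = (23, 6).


x^2 - d*y^2
= 23^2 - 19*6^2
= 529 - 684
= -155

-155


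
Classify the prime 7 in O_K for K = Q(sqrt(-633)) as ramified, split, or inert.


K = Q(sqrt(-633)). Since d mod 4 = 3, disc(K) = -2532.
Check p | disc: -2532 mod 7 = 2.
p does not divide disc. Compute Legendre symbol (d/p):
4^((7-1)/2) mod 7 = 1
(d/p) = 1, so p splits: (p) = P*P' with e=1, f=1, g=2.
Therefore p is split.

split


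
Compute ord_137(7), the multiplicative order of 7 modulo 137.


We want ord_137(7), the smallest k >= 1 with 7^k = 1 mod 137.
n = 137 = 137, phi(137) = 136; the order divides phi(n).
Divisors of 136: 1, 2, 4, 8, 17, 34, 68, 136
Repeated squaring mod 137: 7^1 = 7, 7^2 = 49, 7^4 = 72, 7^8 = 115, 7^16 = 73, 7^32 = 123, 7^64 = 59, 7^128 = 56
Test divisors in increasing order:
  k=1: 7^1 = 7 mod 137
  k=2: 7^2 = 49 mod 137
  k=4: 7^4 = 72 mod 137
  k=8: 7^8 = 115 mod 137
  k=17: 7^17 = 73 * 7 = 100 mod 137
  k=34: 7^34 = 123 * 49 = 136 mod 137
  k=68: 7^68 = 59 * 72 = 1 mod 137  <- first divisor giving 1
Order = 68

68


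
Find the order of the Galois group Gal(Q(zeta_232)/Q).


|Gal(Q(zeta_232)/Q)| = phi(232)
= 112

112


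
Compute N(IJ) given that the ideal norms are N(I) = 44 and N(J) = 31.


N(IJ) = N(I) * N(J)
= 44 * 31
= 1364

1364


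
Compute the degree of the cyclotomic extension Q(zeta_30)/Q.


The degree equals Euler's totient phi(30).
30 = 2 * 3 * 5
phi(30) = 8

8


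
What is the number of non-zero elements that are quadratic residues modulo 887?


For prime p, the number of non-zero quadratic residues is (p-1)/2.
= (887-1)/2
= 443

443


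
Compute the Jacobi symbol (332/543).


Compute (332/543) via quadratic reciprocity:
  pull out 2: (2/543) = +1  (since 543 mod 8 = 7)
  pull out 2: (2/543) = +1  (since 543 mod 8 = 7)
  reciprocity: (83/543) -> -(543/83)
  reduce: (45/83)
  reciprocity: (45/83) -> +(83/45)
  reduce: (38/45)
  pull out 2: (2/45) = -1  (since 45 mod 8 = 5)
  reciprocity: (19/45) -> +(45/19)
  reduce: (7/19)
  reciprocity: (7/19) -> -(19/7)
  reduce: (5/7)
  reciprocity: (5/7) -> +(7/5)
  reduce: (2/5)
  pull out 2: (2/5) = -1  (since 5 mod 8 = 5)
  (1/5) = 1
Product of signs = 1

1


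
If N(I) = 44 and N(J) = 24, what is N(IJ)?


N(IJ) = N(I) * N(J)
= 44 * 24
= 1056

1056


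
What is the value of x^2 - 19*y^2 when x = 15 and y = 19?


x^2 - d*y^2
= 15^2 - 19*19^2
= 225 - 6859
= -6634

-6634


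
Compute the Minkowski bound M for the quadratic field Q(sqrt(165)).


d = 165, d mod 4 = 1, so disc(K) = d = 165; |disc(K)| = 165
Real quadratic field, so n = 2, s = r2 = 0, r1 = 2
M = (n!/n^n) * (4/pi)^s * sqrt(|disc(K)|) = (2!/2^2) * (4/pi)^0 * sqrt(165)
= 0.5 * 1.000000 * 12.845233
= 6.4226

6.4226


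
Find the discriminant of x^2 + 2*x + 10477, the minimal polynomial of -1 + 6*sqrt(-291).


The element -1 + 6*sqrt(-291) has minimal polynomial:
x^2 + 2*x + 10477
Discriminant = (2)^2 - 4*(10477)
= 4 - 41908
= -41904

-41904


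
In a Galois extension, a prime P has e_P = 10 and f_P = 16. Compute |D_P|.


|D_P| = e * f
= 10 * 16
= 160

160


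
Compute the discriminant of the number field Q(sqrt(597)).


For K = Q(sqrt(d)) with d squarefree: disc(K) = d if d = 1 mod 4, and disc(K) = 4d if d = 2 or 3 mod 4.
Here d = 597, and d mod 4 = 1.
d = 1 mod 4 (O_K = Z[(1+sqrt(d))/2]), so disc(K) = d = 597

597


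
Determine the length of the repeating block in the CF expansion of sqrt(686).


Run the CF algorithm for sqrt(686).
a_0 = floor(sqrt(686)) = 26; set m_0=0, q_0=1.
Recurrence: m' = q*a - m,  q' = (d - m'^2)/q,  a' = floor((a_0 + m')/q').
  step 1: m=26, q=10, a=5
  step 2: m=24, q=11, a=4
  step 3: m=20, q=26, a=1
  step 4: m=6, q=25, a=1
  step 5: m=19, q=13, a=3
  step 6: m=20, q=22, a=2
  step 7: m=24, q=5, a=10
  step 8: m=26, q=2, a=26
  step 9: m=26, q=5, a=10
  step 10: m=24, q=22, a=2
  step 11: m=20, q=13, a=3
  step 12: m=19, q=25, a=1
  step 13: m=6, q=26, a=1
  step 14: m=20, q=11, a=4
  step 15: m=24, q=10, a=5
  step 16: m=26, q=1, a=52
a_16 = 2*a_0 = 52, so the period closes here.
sqrt(686) = [26; 5, 4, 1, 1, 3, 2, 10, 26, 10, 2, 3, 1, 1, 4, 5, 52]
Period length = 16

16


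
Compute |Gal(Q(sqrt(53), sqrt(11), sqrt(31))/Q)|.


The 3 square roots of distinct primes are multiplicatively independent over Q,
so [K:Q] = 2^3 and Gal(K/Q) is isomorphic to (Z/2Z)^3.
|Gal| = 2^3 = 8

8


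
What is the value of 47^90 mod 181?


p = 181 is prime and the exponent is (p-1)/2 = 90, so by Euler's criterion 47^90 = (47/181) = +1 or -1 mod 181.
Compute by square-and-multiply:
  90 = 64 + 16 + 8 + 2 (binary 1011010)
  Repeated squaring mod 181: 47^1 = 47, 47^2 = 37, 47^4 = 102, 47^8 = 87, 47^16 = 148, 47^32 = 3, 47^64 = 9
  47^90 = 47^64 * 47^16 * 47^8 * 47^2 = 9 * 148 * 87 * 37 mod 181
    9 * 148 = 1332 = 65 mod 181
    65 * 87 = 5655 = 44 mod 181
    44 * 37 = 1628 = 180 mod 181
  47^90 = 180 mod 181
Result 180 = p - 1 = -1 mod 181: 47 is a quadratic non-residue mod 181. As a residue in [0, p-1] the value is 180.
47^90 mod 181 = 180

180


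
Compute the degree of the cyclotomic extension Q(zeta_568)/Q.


The degree equals Euler's totient phi(568).
568 = 2^3 * 71
phi(568) = 280

280


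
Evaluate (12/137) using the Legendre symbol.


p = 137 is prime, so compute (12/137) with the reciprocity algorithm (Jacobi-symbol steps: pull out 2s via (2/n), flip via reciprocity, reduce):
  pull out 2: (2/137) = +1  (since 137 mod 8 = 1)
  pull out 2: (2/137) = +1  (since 137 mod 8 = 1)
  reciprocity: (3/137) -> +(137/3)
  reduce: (2/3)
  pull out 2: (2/3) = -1  (since 3 mod 8 = 3)
  (1/3) = 1
Product of signs = -1
(12/137) = -1

-1


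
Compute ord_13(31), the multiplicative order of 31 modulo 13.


We want ord_13(31), the smallest k >= 1 with 31^k = 1 mod 13.
n = 13 = 13, phi(13) = 12; the order divides phi(n).
Divisors of 12: 1, 2, 3, 4, 6, 12
Repeated squaring mod 13: 31^1 = 5, 31^2 = 12, 31^4 = 1, 31^8 = 1
Test divisors in increasing order:
  k=1: 31^1 = 5 mod 13
  k=2: 31^2 = 12 mod 13
  k=3: 31^3 = 12 * 5 = 8 mod 13
  k=4: 31^4 = 1 mod 13  <- first divisor giving 1
Order = 4

4


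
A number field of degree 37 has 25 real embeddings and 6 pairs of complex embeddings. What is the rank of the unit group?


By Dirichlet's unit theorem:
rank = r1 + r2 - 1
= 25 + 6 - 1
= 30

30


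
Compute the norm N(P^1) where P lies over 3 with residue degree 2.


N(P^a) = p^(a*f)
= 3^(1*2)
= 3^2
= 9

9


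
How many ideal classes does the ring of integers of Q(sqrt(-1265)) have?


K = Q(sqrt(-1265)). d mod 4 = 3, so D = disc(K) = 4d = -5060
h(K) equals the number of primitive reduced positive-definite forms (a, b, c) = a*x^2 + b*x*y + c*y^2 with b^2 - 4ac = D,
where reduced means |b| <= a <= c, with b >= 0 whenever |b| = a or a = c, and primitive means gcd(a, b, c) = 1.
Reduced forces 3a^2 <= |D| = 5060, so 1 <= a <= 41; b must have the parity of D, and c = (b^2 - D)/(4a) must be an integer >= a.
Enumerate a = 1..41, b in [-a, a]:
  a=1: (1, 0, 1265)  [1]
  a=2: (2, 2, 633)  [1]
  a=3: (3, -2, 422), (3, 2, 422)  [2]
  a=4: none
  a=5: (5, 0, 253)  [1]
  a=6: (6, -2, 211), (6, 2, 211)  [2]
  a=7: (7, -6, 182), (7, 6, 182)  [2]
  a=8: none
  a=9: (9, -4, 141), (9, 4, 141)  [2]
  a=10: (10, 10, 129)  [1]
  a=11: (11, 0, 115)  [1]
  a=12: none
  a=13: (13, -6, 98), (13, 6, 98)  [2]
  a=14: (14, -6, 91), (14, 6, 91)  [2]
  a=15: (15, -10, 86), (15, 10, 86)  [2]
  a=16..17: none
  a=18: (18, -14, 73), (18, 14, 73)  [2]
  a=19..20: none
  a=21: (21, -20, 65), (21, -8, 61), (21, 8, 61), (21, 20, 65)  [4]
  a=22: (22, 22, 63)  [1]
  a=23: (23, 0, 55)  [1]
  a=24..25: none
  a=26: (26, -6, 49), (26, 6, 49)  [2]
  a=27: (27, -4, 47), (27, 4, 47)  [2]
  a=28..29: none
  a=30: (30, -10, 43), (30, 10, 43)  [2]
  a=31..32: none
  a=33: (33, -22, 42), (33, 22, 42)  [2]
  a=34: none
  a=35: (35, -20, 39), (35, 20, 39)  [2]
  a=36: none
  a=37: (37, -34, 42), (37, 34, 42)  [2]
  a=38: none
  a=39: (39, 32, 39)  [1]
  a=40..41: none
Total reduced forms: 1 + 1 + 2 + 1 + 2 + 2 + 2 + 1 + 1 + 2 + 2 + 2 + 2 + 4 + 1 + 1 + 2 + 2 + 2 + 2 + 2 + 2 + 1 = 40
h = 40

40


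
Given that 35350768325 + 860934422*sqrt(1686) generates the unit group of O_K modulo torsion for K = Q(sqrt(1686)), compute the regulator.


epsilon = 35350768325 + 860934422*sqrt(1686)
= 7.0702e+10
R = ln(7.0702e+10)
= 24.9817

24.9817


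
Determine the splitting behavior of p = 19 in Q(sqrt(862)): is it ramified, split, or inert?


K = Q(sqrt(862)). Since d mod 4 = 2, disc(K) = 3448.
Check p | disc: 3448 mod 19 = 9.
p does not divide disc. Compute Legendre symbol (d/p):
7^((19-1)/2) mod 19 = 1
(d/p) = 1, so p splits: (p) = P*P' with e=1, f=1, g=2.
Therefore p is split.

split


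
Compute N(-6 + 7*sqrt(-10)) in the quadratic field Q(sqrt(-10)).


N(a + b*sqrt(d)) = a^2 - d*b^2
= (-6)^2 - (-10)*(7)^2
= 36 + 490
= 526

526


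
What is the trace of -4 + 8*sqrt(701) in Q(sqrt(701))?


Tr(a + b*sqrt(d)) = (a + b*sqrt(d)) + (a - b*sqrt(d)) = 2a
= 2 * (-4)
= -8

-8


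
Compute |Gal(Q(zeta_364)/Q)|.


|Gal(Q(zeta_364)/Q)| = phi(364)
= 144

144


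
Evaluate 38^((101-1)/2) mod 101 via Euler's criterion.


p = 101 is prime and the exponent is (p-1)/2 = 50, so by Euler's criterion 38^50 = (38/101) = +1 or -1 mod 101.
Compute by square-and-multiply:
  50 = 32 + 16 + 2 (binary 110010)
  Repeated squaring mod 101: 38^1 = 38, 38^2 = 30, 38^4 = 92, 38^8 = 81, 38^16 = 97, 38^32 = 16
  38^50 = 38^32 * 38^16 * 38^2 = 16 * 97 * 30 mod 101
    16 * 97 = 1552 = 37 mod 101
    37 * 30 = 1110 = 100 mod 101
  38^50 = 100 mod 101
Result 100 = p - 1 = -1 mod 101: 38 is a quadratic non-residue mod 101. As a residue in [0, p-1] the value is 100.
38^50 mod 101 = 100

100


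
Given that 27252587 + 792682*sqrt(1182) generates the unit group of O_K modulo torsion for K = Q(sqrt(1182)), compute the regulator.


epsilon = 27252587 + 792682*sqrt(1182)
= 5.4505e+07
R = ln(5.4505e+07)
= 17.8138

17.8138


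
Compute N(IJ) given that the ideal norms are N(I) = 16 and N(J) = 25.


N(IJ) = N(I) * N(J)
= 16 * 25
= 400

400


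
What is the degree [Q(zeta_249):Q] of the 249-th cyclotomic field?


The degree equals Euler's totient phi(249).
249 = 3 * 83
phi(249) = 164

164


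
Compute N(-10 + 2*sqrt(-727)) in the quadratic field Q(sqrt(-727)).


N(a + b*sqrt(d)) = a^2 - d*b^2
= (-10)^2 - (-727)*(2)^2
= 100 + 2908
= 3008

3008


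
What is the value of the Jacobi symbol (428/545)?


Compute (428/545) via quadratic reciprocity:
  pull out 2: (2/545) = +1  (since 545 mod 8 = 1)
  pull out 2: (2/545) = +1  (since 545 mod 8 = 1)
  reciprocity: (107/545) -> +(545/107)
  reduce: (10/107)
  pull out 2: (2/107) = -1  (since 107 mod 8 = 3)
  reciprocity: (5/107) -> +(107/5)
  reduce: (2/5)
  pull out 2: (2/5) = -1  (since 5 mod 8 = 5)
  (1/5) = 1
Product of signs = 1

1


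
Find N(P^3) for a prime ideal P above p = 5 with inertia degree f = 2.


N(P^a) = p^(a*f)
= 5^(3*2)
= 5^6
= 15625

15625


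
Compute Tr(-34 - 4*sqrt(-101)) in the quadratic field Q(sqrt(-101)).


Tr(a + b*sqrt(d)) = (a + b*sqrt(d)) + (a - b*sqrt(d)) = 2a
= 2 * (-34)
= -68

-68


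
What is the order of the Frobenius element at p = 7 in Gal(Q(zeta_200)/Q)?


The Frobenius at p in Gal(Q(zeta_n)/Q) = (Z/nZ)* is the class of p, so its order is ord_200(7), the smallest k >= 1 with 7^k = 1 mod 200.
n = 200 = 2^3 * 5^2, phi(200) = 80; the order divides phi(n).
Divisors of 80: 1, 2, 4, 5, 8, 10, 16, 20, 40, 80
Repeated squaring mod 200: 7^1 = 7, 7^2 = 49, 7^4 = 1, 7^8 = 1, 7^16 = 1, 7^32 = 1, 7^64 = 1
Test divisors in increasing order:
  k=1: 7^1 = 7 mod 200
  k=2: 7^2 = 49 mod 200
  k=4: 7^4 = 1 mod 200  <- first divisor giving 1
Order = 4

4


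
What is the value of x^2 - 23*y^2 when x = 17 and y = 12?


x^2 - d*y^2
= 17^2 - 23*12^2
= 289 - 3312
= -3023

-3023


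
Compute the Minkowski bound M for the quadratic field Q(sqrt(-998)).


d = -998, d mod 4 = 2, so disc(K) = 4d = -3992; |disc(K)| = 3992
Imaginary quadratic field, so n = 2, s = r2 = 1, r1 = 0
M = (n!/n^n) * (4/pi)^s * sqrt(|disc(K)|) = (2!/2^2) * (4/pi)^1 * sqrt(3992)
= 0.5 * 1.273240 * 63.182276
= 40.2231

40.2231
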